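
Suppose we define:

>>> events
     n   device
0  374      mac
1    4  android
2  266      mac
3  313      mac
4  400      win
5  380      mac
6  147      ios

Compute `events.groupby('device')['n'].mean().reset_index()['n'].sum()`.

group by device, mean of n:
device
android      4.00
ios        147.00
mac        333.25
win        400.00
Name: n, dtype: float64
reset_index():
    device       n
0  android    4.00
1      ios  147.00
2      mac  333.25
3      win  400.00

884.25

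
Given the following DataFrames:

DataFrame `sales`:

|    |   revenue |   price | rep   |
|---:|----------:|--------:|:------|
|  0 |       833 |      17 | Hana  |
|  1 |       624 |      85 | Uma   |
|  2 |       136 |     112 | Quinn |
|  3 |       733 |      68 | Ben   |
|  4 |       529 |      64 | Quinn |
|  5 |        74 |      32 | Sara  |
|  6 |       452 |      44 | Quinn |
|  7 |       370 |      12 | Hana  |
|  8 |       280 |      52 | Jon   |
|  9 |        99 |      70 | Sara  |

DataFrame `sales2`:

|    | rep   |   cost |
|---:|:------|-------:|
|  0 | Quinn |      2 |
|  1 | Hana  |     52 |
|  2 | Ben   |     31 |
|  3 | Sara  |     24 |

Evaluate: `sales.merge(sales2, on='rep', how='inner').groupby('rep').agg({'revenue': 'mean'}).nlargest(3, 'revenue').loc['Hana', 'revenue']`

merge on 'rep' (how='inner') → 8 rows:
   revenue  price    rep  cost
0      833     17   Hana    52
1      136    112  Quinn     2
2      733     68    Ben    31
3      529     64  Quinn     2
4       74     32   Sara    24
5      452     44  Quinn     2
6      370     12   Hana    52
7       99     70   Sara    24
group by rep, mean of revenue:
          revenue
rep              
Ben    733.000000
Hana   601.500000
Quinn  372.333333
Sara    86.500000
take 3 rows with largest revenue:
          revenue
rep              
Ben    733.000000
Hana   601.500000
Quinn  372.333333
Reading off the value at row 'Hana', column 'revenue', we get 601.5.

601.5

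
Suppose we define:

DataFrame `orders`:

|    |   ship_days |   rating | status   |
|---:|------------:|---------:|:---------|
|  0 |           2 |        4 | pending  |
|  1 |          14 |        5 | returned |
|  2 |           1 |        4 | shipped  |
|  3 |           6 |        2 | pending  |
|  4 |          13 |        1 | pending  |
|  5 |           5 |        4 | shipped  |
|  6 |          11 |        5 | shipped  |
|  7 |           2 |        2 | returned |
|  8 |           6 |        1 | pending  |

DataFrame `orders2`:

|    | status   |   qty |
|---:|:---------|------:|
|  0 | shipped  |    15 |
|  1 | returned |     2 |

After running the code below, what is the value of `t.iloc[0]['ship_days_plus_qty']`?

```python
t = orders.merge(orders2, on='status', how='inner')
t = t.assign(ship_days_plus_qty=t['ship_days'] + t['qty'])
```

16

merge on 'status' (how='inner') → 5 rows:
   ship_days  rating    status  qty
0         14       5  returned    2
1          1       4   shipped   15
2          5       4   shipped   15
3         11       5   shipped   15
4          2       2  returned    2
add column ship_days_plus_qty = t['ship_days'] + t['qty']:
   ship_days  rating    status  qty  ship_days_plus_qty
0         14       5  returned    2                  16
1          1       4   shipped   15                  16
2          5       4   shipped   15                  20
3         11       5   shipped   15                  26
4          2       2  returned    2                   4
Finally, value at position 0, column 'ship_days_plus_qty' = 16.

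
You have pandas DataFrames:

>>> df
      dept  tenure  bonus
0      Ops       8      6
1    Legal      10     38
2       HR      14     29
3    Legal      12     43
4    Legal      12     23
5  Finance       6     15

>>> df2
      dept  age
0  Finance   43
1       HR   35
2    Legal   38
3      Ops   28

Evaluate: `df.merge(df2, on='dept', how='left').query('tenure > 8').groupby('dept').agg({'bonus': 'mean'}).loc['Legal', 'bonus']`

34.6666666667

merge on 'dept' (how='left') → 6 rows:
      dept  tenure  bonus  age
0      Ops       8      6   28
1    Legal      10     38   38
2       HR      14     29   35
3    Legal      12     43   38
4    Legal      12     23   38
5  Finance       6     15   43
filter rows where tenure > 8:
    dept  tenure  bonus  age
1  Legal      10     38   38
2     HR      14     29   35
3  Legal      12     43   38
4  Legal      12     23   38
group by dept, mean of bonus:
           bonus
dept            
HR     29.000000
Legal  34.666667
value at row 'Legal', column 'bonus' → 34.6666666667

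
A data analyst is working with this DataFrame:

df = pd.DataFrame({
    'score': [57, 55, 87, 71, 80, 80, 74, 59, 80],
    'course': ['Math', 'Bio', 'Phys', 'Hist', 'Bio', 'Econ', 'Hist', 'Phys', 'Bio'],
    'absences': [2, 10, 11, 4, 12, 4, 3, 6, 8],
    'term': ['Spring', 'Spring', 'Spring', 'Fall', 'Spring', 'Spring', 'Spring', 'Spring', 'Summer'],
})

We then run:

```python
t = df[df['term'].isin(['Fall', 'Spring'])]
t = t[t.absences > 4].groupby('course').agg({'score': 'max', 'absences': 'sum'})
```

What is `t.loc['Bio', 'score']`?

filter rows where term in ['Fall', 'Spring']:
   score course  absences    term
0     57   Math         2  Spring
1     55    Bio        10  Spring
2     87   Phys        11  Spring
3     71   Hist         4    Fall
4     80    Bio        12  Spring
5     80   Econ         4  Spring
6     74   Hist         3  Spring
7     59   Phys         6  Spring
filter rows where absences > 4:
   score course  absences    term
1     55    Bio        10  Spring
2     87   Phys        11  Spring
4     80    Bio        12  Spring
7     59   Phys         6  Spring
group by course: max(score), sum(absences):
        score  absences
course                 
Bio        80        22
Phys       87        17
So loc['Bio', 'score'] = 80.

80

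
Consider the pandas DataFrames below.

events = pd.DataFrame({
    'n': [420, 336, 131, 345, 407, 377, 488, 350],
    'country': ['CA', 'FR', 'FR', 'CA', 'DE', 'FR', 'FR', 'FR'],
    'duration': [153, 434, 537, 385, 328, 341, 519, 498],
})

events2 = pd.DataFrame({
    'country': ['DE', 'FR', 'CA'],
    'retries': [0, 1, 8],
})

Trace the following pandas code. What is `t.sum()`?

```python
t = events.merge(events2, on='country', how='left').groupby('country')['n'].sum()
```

merge on 'country' (how='left') → 8 rows:
     n country  duration  retries
0  420      CA       153        8
1  336      FR       434        1
2  131      FR       537        1
3  345      CA       385        8
4  407      DE       328        0
5  377      FR       341        1
6  488      FR       519        1
7  350      FR       498        1
group by country, sum of n:
country
CA     765
DE     407
FR    1682
Name: n, dtype: int64
Reading off the sum of the resulting series, we get 2854.

2854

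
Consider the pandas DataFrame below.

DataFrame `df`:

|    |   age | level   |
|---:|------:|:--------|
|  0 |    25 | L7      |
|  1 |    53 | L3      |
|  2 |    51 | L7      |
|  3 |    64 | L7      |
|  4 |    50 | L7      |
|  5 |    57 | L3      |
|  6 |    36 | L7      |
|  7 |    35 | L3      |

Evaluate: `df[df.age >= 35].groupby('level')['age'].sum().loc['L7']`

201

filter rows where age >= 35:
   age level
1   53    L3
2   51    L7
3   64    L7
4   50    L7
5   57    L3
6   36    L7
7   35    L3
group by level, sum of age:
level
L3    145
L7    201
Name: age, dtype: int64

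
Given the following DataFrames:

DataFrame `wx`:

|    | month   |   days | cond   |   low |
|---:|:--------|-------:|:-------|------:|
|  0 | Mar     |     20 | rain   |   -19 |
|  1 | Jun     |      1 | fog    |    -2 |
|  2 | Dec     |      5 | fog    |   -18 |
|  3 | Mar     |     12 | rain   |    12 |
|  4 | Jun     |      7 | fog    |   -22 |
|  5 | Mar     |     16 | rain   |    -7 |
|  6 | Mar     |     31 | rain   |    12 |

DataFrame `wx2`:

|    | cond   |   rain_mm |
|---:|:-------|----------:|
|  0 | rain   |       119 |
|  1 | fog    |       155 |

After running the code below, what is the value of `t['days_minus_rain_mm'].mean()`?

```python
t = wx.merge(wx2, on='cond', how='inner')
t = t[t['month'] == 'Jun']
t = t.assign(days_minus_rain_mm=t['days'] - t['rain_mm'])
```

merge on 'cond' (how='inner') → 7 rows:
  month  days  cond  low  rain_mm
0   Mar    20  rain  -19      119
1   Jun     1   fog   -2      155
2   Dec     5   fog  -18      155
3   Mar    12  rain   12      119
4   Jun     7   fog  -22      155
5   Mar    16  rain   -7      119
6   Mar    31  rain   12      119
filter rows where month == 'Jun':
  month  days cond  low  rain_mm
1   Jun     1  fog   -2      155
4   Jun     7  fog  -22      155
add column days_minus_rain_mm = t['days'] - t['rain_mm']:
  month  days cond  low  rain_mm  days_minus_rain_mm
1   Jun     1  fog   -2      155                -154
4   Jun     7  fog  -22      155                -148
mean of column 'days_minus_rain_mm' → -151.0

-151.0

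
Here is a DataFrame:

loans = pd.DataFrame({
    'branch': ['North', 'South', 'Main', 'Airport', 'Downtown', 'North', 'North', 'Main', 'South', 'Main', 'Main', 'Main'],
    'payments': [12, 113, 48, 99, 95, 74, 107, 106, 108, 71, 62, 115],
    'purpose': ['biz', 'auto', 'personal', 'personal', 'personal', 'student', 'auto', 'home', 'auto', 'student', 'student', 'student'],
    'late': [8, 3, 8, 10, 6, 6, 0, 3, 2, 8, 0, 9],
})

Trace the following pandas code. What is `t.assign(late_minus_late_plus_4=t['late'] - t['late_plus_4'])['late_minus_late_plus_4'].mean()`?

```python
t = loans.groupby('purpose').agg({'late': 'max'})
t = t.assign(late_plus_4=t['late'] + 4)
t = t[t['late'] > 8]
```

group by purpose, max of late:
          late
purpose       
auto         3
biz          8
home         3
personal    10
student      9
add column late_plus_4 = t['late'] + 4:
          late  late_plus_4
purpose                    
auto         3            7
biz          8           12
home         3            7
personal    10           14
student      9           13
filter rows where late > 8:
          late  late_plus_4
purpose                    
personal    10           14
student      9           13
add column late_minus_late_plus_4 = t['late'] - t['late_plus_4']:
          late  late_plus_4  late_minus_late_plus_4
purpose                                            
personal    10           14                      -4
student      9           13                      -4
So mean() = -4.0.

-4.0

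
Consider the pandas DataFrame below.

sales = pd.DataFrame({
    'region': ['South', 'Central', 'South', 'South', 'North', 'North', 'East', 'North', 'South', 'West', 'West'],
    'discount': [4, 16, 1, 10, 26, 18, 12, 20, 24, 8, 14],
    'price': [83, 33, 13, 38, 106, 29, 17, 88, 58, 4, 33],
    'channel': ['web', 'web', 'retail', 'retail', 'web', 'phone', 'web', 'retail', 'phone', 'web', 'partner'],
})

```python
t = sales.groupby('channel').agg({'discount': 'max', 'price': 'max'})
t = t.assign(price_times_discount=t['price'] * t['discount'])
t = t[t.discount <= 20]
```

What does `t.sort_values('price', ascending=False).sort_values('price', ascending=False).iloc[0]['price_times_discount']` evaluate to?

1760

group by channel: max(discount), max(price):
         discount  price
channel                 
partner        14     33
phone          24     58
retail         20     88
web            26    106
add column price_times_discount = t['price'] * t['discount']:
         discount  price  price_times_discount
channel                                       
partner        14     33                   462
phone          24     58                  1392
retail         20     88                  1760
web            26    106                  2756
filter rows where discount <= 20:
         discount  price  price_times_discount
channel                                       
partner        14     33                   462
retail         20     88                  1760
sort by price descending:
         discount  price  price_times_discount
channel                                       
retail         20     88                  1760
partner        14     33                   462
sort by price descending:
         discount  price  price_times_discount
channel                                       
retail         20     88                  1760
partner        14     33                   462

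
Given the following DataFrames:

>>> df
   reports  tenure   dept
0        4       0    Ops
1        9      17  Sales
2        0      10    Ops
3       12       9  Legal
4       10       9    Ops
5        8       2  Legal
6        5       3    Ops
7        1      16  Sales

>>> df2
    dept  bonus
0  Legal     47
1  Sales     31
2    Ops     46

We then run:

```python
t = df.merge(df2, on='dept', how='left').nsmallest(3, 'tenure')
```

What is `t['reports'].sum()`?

merge on 'dept' (how='left') → 8 rows:
   reports  tenure   dept  bonus
0        4       0    Ops     46
1        9      17  Sales     31
2        0      10    Ops     46
3       12       9  Legal     47
4       10       9    Ops     46
5        8       2  Legal     47
6        5       3    Ops     46
7        1      16  Sales     31
take 3 rows with smallest tenure:
   reports  tenure   dept  bonus
0        4       0    Ops     46
5        8       2  Legal     47
6        5       3    Ops     46

17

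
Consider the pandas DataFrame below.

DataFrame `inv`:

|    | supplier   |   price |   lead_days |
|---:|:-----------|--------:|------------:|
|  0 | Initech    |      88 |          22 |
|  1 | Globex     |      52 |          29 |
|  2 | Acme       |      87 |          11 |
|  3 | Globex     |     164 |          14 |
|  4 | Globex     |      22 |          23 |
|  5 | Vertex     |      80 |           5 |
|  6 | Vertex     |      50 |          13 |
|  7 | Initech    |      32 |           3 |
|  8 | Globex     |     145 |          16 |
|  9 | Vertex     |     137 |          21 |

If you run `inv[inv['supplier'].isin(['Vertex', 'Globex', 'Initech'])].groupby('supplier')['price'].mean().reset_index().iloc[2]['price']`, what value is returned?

filter rows where supplier in ['Vertex', 'Globex', 'Initech']:
  supplier  price  lead_days
0  Initech     88         22
1   Globex     52         29
3   Globex    164         14
4   Globex     22         23
5   Vertex     80          5
6   Vertex     50         13
7  Initech     32          3
8   Globex    145         16
9   Vertex    137         21
group by supplier, mean of price:
supplier
Globex     95.75
Initech    60.00
Vertex     89.00
Name: price, dtype: float64
reset_index():
  supplier  price
0   Globex  95.75
1  Initech  60.00
2   Vertex  89.00

89.0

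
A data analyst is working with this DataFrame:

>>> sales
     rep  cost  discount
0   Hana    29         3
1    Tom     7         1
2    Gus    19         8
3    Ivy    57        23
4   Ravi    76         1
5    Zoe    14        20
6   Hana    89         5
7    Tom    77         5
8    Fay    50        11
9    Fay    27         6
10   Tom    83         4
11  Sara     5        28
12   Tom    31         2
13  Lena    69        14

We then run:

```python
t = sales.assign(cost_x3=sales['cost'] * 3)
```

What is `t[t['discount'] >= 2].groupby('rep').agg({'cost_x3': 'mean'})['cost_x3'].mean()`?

121.9375

add column cost_x3 = sales['cost'] * 3:
     rep  cost  discount  cost_x3
0   Hana    29         3       87
1    Tom     7         1       21
2    Gus    19         8       57
3    Ivy    57        23      171
4   Ravi    76         1      228
5    Zoe    14        20       42
6   Hana    89         5      267
7    Tom    77         5      231
8    Fay    50        11      150
9    Fay    27         6       81
10   Tom    83         4      249
11  Sara     5        28       15
12   Tom    31         2       93
13  Lena    69        14      207
filter rows where discount >= 2:
     rep  cost  discount  cost_x3
0   Hana    29         3       87
2    Gus    19         8       57
3    Ivy    57        23      171
5    Zoe    14        20       42
6   Hana    89         5      267
7    Tom    77         5      231
8    Fay    50        11      150
9    Fay    27         6       81
10   Tom    83         4      249
11  Sara     5        28       15
12   Tom    31         2       93
13  Lena    69        14      207
group by rep, mean of cost_x3:
      cost_x3
rep          
Fay     115.5
Gus      57.0
Hana    177.0
Ivy     171.0
Lena    207.0
Sara     15.0
Tom     191.0
Zoe      42.0
Then the mean of column 'cost_x3': 121.9375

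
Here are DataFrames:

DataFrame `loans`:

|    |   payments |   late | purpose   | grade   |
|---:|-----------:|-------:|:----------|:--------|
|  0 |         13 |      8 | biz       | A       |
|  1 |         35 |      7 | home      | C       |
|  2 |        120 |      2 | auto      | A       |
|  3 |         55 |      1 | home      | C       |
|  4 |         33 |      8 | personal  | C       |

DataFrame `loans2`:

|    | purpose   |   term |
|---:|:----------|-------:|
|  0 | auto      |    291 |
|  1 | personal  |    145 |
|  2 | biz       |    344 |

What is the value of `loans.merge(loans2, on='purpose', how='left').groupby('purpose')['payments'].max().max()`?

merge on 'purpose' (how='left') → 5 rows:
   payments  late   purpose grade   term
0        13     8       biz     A  344.0
1        35     7      home     C    NaN
2       120     2      auto     A  291.0
3        55     1      home     C    NaN
4        33     8  personal     C  145.0
group by purpose, max of payments:
purpose
auto        120
biz          13
home         55
personal     33
Name: payments, dtype: int64

120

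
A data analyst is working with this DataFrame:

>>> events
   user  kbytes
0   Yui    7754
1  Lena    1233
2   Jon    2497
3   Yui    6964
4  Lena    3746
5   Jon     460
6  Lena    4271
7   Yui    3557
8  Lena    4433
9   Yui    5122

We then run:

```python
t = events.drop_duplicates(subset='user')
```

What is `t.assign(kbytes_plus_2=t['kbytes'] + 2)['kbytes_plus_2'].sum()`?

11490

drop duplicate user (keep=first):
   user  kbytes
0   Yui    7754
1  Lena    1233
2   Jon    2497
add column kbytes_plus_2 = t['kbytes'] + 2:
   user  kbytes  kbytes_plus_2
0   Yui    7754           7756
1  Lena    1233           1235
2   Jon    2497           2499
Hence 11490.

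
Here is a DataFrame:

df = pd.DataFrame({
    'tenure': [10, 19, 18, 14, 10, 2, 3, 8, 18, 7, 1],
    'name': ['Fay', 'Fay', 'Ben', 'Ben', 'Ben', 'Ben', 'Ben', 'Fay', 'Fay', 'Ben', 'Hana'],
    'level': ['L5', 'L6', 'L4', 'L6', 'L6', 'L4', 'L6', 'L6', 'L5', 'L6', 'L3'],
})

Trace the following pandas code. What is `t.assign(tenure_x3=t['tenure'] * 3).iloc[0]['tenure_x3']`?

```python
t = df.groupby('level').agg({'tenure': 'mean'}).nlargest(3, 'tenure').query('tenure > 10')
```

42.0

group by level, mean of tenure:
          tenure
level           
L3      1.000000
L4     10.000000
L5     14.000000
L6     10.166667
take 3 rows with largest tenure:
          tenure
level           
L5     14.000000
L6     10.166667
L4     10.000000
filter rows where tenure > 10:
          tenure
level           
L5     14.000000
L6     10.166667
add column tenure_x3 = t['tenure'] * 3:
          tenure  tenure_x3
level                      
L5     14.000000       42.0
L6     10.166667       30.5
value at position 0, column 'tenure_x3' → 42.0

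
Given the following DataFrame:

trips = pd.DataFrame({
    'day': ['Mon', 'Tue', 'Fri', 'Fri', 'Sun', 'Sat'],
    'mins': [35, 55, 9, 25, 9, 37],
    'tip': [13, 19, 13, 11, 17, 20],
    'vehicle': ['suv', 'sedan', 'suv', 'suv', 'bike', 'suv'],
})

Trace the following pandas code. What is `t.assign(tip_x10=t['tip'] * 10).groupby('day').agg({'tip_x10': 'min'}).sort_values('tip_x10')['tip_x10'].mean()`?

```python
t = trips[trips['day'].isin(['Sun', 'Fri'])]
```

140.0

filter rows where day in ['Sun', 'Fri']:
   day  mins  tip vehicle
2  Fri     9   13     suv
3  Fri    25   11     suv
4  Sun     9   17    bike
add column tip_x10 = t['tip'] * 10:
   day  mins  tip vehicle  tip_x10
2  Fri     9   13     suv      130
3  Fri    25   11     suv      110
4  Sun     9   17    bike      170
group by day, min of tip_x10:
     tip_x10
day         
Fri      110
Sun      170
sort by tip_x10:
     tip_x10
day         
Fri      110
Sun      170
Reading off the mean of column 'tip_x10', we get 140.0.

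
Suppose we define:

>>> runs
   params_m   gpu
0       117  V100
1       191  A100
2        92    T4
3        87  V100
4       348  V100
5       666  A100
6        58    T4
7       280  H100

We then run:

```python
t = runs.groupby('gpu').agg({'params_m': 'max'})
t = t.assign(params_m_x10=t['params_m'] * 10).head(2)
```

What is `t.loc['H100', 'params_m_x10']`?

group by gpu, max of params_m:
      params_m
gpu           
A100       666
H100       280
T4          92
V100       348
add column params_m_x10 = t['params_m'] * 10:
      params_m  params_m_x10
gpu                         
A100       666          6660
H100       280          2800
T4          92           920
V100       348          3480
take first 2 rows:
      params_m  params_m_x10
gpu                         
A100       666          6660
H100       280          2800
The value at row 'H100', column 'params_m_x10' is 2800.

2800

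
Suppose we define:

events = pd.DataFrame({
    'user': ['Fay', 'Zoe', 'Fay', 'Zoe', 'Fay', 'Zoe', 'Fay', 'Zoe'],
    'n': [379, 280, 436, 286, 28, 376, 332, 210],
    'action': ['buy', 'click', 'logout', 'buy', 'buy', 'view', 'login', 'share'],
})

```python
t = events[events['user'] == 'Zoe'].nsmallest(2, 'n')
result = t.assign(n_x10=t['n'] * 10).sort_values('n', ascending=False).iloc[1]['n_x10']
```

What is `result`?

2100

filter rows where user == 'Zoe':
  user    n action
1  Zoe  280  click
3  Zoe  286    buy
5  Zoe  376   view
7  Zoe  210  share
take 2 rows with smallest n:
  user    n action
7  Zoe  210  share
1  Zoe  280  click
add column n_x10 = t['n'] * 10:
  user    n action  n_x10
7  Zoe  210  share   2100
1  Zoe  280  click   2800
sort by n descending:
  user    n action  n_x10
1  Zoe  280  click   2800
7  Zoe  210  share   2100
value at position 1, column 'n_x10' → 2100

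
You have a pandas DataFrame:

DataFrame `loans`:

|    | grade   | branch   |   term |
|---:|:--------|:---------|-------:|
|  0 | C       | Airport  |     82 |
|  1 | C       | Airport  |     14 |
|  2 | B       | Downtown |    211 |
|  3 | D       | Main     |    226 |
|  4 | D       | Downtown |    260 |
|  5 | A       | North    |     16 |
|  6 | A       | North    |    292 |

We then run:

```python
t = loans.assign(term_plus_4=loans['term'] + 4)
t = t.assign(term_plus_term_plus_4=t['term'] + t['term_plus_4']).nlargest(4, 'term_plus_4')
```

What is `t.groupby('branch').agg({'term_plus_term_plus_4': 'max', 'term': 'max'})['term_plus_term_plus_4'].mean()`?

522.666666667

add column term_plus_4 = loans['term'] + 4:
  grade    branch  term  term_plus_4
0     C   Airport    82           86
1     C   Airport    14           18
2     B  Downtown   211          215
3     D      Main   226          230
4     D  Downtown   260          264
5     A     North    16           20
6     A     North   292          296
add column term_plus_term_plus_4 = t['term'] + t['term_plus_4']:
  grade    branch  term  term_plus_4  term_plus_term_plus_4
0     C   Airport    82           86                    168
1     C   Airport    14           18                     32
2     B  Downtown   211          215                    426
3     D      Main   226          230                    456
4     D  Downtown   260          264                    524
5     A     North    16           20                     36
6     A     North   292          296                    588
take 4 rows with largest term_plus_4:
  grade    branch  term  term_plus_4  term_plus_term_plus_4
6     A     North   292          296                    588
4     D  Downtown   260          264                    524
3     D      Main   226          230                    456
2     B  Downtown   211          215                    426
group by branch: max(term_plus_term_plus_4), max(term):
          term_plus_term_plus_4  term
branch                               
Downtown                    524   260
Main                        456   226
North                       588   292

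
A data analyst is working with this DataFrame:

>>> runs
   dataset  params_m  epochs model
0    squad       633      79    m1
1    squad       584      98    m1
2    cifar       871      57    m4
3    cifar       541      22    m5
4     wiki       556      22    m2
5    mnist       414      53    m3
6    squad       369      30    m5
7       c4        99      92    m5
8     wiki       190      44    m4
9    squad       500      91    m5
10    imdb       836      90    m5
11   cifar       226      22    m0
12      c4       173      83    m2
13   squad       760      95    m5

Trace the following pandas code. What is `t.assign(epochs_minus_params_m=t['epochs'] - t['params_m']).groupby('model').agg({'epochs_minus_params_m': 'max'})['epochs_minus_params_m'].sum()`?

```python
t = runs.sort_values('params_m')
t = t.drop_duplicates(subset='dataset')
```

sort by params_m:
   dataset  params_m  epochs model
7       c4        99      92    m5
12      c4       173      83    m2
8     wiki       190      44    m4
11   cifar       226      22    m0
6    squad       369      30    m5
5    mnist       414      53    m3
9    squad       500      91    m5
3    cifar       541      22    m5
4     wiki       556      22    m2
1    squad       584      98    m1
0    squad       633      79    m1
13   squad       760      95    m5
10    imdb       836      90    m5
2    cifar       871      57    m4
drop duplicate dataset (keep=first):
   dataset  params_m  epochs model
7       c4        99      92    m5
8     wiki       190      44    m4
11   cifar       226      22    m0
6    squad       369      30    m5
5    mnist       414      53    m3
10    imdb       836      90    m5
add column epochs_minus_params_m = t['epochs'] - t['params_m']:
   dataset  params_m  epochs model  epochs_minus_params_m
7       c4        99      92    m5                     -7
8     wiki       190      44    m4                   -146
11   cifar       226      22    m0                   -204
6    squad       369      30    m5                   -339
5    mnist       414      53    m3                   -361
10    imdb       836      90    m5                   -746
group by model, max of epochs_minus_params_m:
       epochs_minus_params_m
model                       
m0                      -204
m3                      -361
m4                      -146
m5                        -7
So sum() = -718.

-718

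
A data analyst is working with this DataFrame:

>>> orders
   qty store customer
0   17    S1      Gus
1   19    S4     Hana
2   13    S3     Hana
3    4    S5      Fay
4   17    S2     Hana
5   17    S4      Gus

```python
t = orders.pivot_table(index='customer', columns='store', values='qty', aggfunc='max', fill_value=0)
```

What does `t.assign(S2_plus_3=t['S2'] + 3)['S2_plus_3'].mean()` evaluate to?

pivot: rows=customer, cols=store, max(qty):
store     S1  S2  S3  S4  S5
customer                    
Fay        0   0   0   0   4
Gus       17   0   0  17   0
Hana       0  17  13  19   0
add column S2_plus_3 = t['S2'] + 3:
store     S1  S2  S3  S4  S5  S2_plus_3
customer                               
Fay        0   0   0   0   4          3
Gus       17   0   0  17   0          3
Hana       0  17  13  19   0         20
Then the mean of column 'S2_plus_3': 8.66666666667

8.66666666667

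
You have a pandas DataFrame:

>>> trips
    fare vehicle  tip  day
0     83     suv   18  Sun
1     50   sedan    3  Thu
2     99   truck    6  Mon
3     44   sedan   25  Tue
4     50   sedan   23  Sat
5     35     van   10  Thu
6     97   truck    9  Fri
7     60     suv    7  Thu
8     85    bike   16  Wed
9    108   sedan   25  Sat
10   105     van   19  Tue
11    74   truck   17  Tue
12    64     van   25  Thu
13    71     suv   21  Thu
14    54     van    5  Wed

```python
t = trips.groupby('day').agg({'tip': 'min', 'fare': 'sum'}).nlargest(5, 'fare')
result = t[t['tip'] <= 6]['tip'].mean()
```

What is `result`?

4.66666666667

group by day: min(tip), sum(fare):
     tip  fare
day           
Fri    9    97
Mon    6    99
Sat   23   158
Sun   18    83
Thu    3   280
Tue   17   223
Wed    5   139
take 5 rows with largest fare:
     tip  fare
day           
Thu    3   280
Tue   17   223
Sat   23   158
Wed    5   139
Mon    6    99
filter rows where tip <= 6:
     tip  fare
day           
Thu    3   280
Wed    5   139
Mon    6    99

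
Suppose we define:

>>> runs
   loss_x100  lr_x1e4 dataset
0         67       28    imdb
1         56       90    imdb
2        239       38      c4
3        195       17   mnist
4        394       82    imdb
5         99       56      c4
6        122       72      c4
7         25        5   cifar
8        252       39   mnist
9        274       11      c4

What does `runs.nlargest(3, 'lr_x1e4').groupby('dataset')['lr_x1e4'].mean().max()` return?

86.0

take 3 rows with largest lr_x1e4:
   loss_x100  lr_x1e4 dataset
1         56       90    imdb
4        394       82    imdb
6        122       72      c4
group by dataset, mean of lr_x1e4:
dataset
c4      72.0
imdb    86.0
Name: lr_x1e4, dtype: float64
Hence 86.0.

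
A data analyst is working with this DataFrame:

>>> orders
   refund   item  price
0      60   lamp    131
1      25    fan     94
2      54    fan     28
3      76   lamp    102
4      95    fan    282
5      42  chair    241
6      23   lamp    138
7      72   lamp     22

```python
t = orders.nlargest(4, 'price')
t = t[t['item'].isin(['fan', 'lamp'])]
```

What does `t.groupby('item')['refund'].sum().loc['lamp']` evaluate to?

83

take 4 rows with largest price:
   refund   item  price
4      95    fan    282
5      42  chair    241
6      23   lamp    138
0      60   lamp    131
filter rows where item in ['fan', 'lamp']:
   refund  item  price
4      95   fan    282
6      23  lamp    138
0      60  lamp    131
group by item, sum of refund:
item
fan     95
lamp    83
Name: refund, dtype: int64
Then the value at index 'lamp': 83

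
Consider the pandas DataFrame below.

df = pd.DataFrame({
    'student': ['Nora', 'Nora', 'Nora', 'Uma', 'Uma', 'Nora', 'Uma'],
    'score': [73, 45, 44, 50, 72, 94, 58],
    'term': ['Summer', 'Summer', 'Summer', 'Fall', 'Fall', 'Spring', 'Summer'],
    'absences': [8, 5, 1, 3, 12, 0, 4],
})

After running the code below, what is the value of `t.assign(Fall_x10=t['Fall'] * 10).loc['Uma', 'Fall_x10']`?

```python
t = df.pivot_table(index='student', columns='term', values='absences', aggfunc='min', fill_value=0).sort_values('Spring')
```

pivot: rows=student, cols=term, min(absences):
term     Fall  Spring  Summer
student                      
Nora        0       0       1
Uma         3       0       4
sort by Spring:
term     Fall  Spring  Summer
student                      
Nora        0       0       1
Uma         3       0       4
add column Fall_x10 = t['Fall'] * 10:
term     Fall  Spring  Summer  Fall_x10
student                                
Nora        0       0       1         0
Uma         3       0       4        30

30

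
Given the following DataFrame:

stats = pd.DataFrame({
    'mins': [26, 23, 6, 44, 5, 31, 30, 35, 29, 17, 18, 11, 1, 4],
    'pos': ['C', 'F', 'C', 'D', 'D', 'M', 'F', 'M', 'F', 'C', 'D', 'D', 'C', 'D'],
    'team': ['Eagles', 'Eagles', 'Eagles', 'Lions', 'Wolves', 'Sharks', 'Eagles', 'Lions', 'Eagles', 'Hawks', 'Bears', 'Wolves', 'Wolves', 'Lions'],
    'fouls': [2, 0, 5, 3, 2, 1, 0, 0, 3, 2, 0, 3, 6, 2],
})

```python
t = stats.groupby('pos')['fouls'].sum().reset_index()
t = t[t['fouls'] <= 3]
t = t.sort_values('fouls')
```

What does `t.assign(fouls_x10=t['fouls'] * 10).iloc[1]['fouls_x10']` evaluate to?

30

group by pos, sum of fouls:
pos
C    15
D    10
F     3
M     1
Name: fouls, dtype: int64
reset_index():
  pos  fouls
0   C     15
1   D     10
2   F      3
3   M      1
filter rows where fouls <= 3:
  pos  fouls
2   F      3
3   M      1
sort by fouls:
  pos  fouls
3   M      1
2   F      3
add column fouls_x10 = t['fouls'] * 10:
  pos  fouls  fouls_x10
3   M      1         10
2   F      3         30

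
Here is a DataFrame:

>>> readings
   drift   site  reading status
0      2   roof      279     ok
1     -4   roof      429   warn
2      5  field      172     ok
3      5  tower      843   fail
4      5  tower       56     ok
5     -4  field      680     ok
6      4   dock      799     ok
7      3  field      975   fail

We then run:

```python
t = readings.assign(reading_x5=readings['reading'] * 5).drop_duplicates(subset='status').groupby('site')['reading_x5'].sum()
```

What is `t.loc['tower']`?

4215

add column reading_x5 = readings['reading'] * 5:
   drift   site  reading status  reading_x5
0      2   roof      279     ok        1395
1     -4   roof      429   warn        2145
2      5  field      172     ok         860
3      5  tower      843   fail        4215
4      5  tower       56     ok         280
5     -4  field      680     ok        3400
6      4   dock      799     ok        3995
7      3  field      975   fail        4875
drop duplicate status (keep=first):
   drift   site  reading status  reading_x5
0      2   roof      279     ok        1395
1     -4   roof      429   warn        2145
3      5  tower      843   fail        4215
group by site, sum of reading_x5:
site
roof     3540
tower    4215
Name: reading_x5, dtype: int64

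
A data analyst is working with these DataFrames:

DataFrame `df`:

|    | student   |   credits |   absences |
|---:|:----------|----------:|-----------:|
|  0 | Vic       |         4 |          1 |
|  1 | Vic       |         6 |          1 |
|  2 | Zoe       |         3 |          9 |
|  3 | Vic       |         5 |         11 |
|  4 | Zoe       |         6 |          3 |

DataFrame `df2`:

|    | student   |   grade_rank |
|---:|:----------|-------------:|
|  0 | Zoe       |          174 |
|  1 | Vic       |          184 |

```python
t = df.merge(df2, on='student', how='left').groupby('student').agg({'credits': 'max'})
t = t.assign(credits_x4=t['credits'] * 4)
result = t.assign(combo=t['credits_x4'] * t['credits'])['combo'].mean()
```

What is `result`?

merge on 'student' (how='left') → 5 rows:
  student  credits  absences  grade_rank
0     Vic        4         1         184
1     Vic        6         1         184
2     Zoe        3         9         174
3     Vic        5        11         184
4     Zoe        6         3         174
group by student, max of credits:
         credits
student         
Vic            6
Zoe            6
add column credits_x4 = t['credits'] * 4:
         credits  credits_x4
student                     
Vic            6          24
Zoe            6          24
add column combo = t['credits_x4'] * t['credits']:
         credits  credits_x4  combo
student                            
Vic            6          24    144
Zoe            6          24    144
mean of column 'combo' → 144.0

144.0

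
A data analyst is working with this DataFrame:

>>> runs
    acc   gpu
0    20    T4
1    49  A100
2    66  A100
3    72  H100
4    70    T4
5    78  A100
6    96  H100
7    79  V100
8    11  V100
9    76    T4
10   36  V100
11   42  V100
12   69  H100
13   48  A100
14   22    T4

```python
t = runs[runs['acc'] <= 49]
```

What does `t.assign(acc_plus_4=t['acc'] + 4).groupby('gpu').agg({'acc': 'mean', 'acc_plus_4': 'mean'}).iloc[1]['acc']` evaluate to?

filter rows where acc <= 49:
    acc   gpu
0    20    T4
1    49  A100
8    11  V100
10   36  V100
11   42  V100
13   48  A100
14   22    T4
add column acc_plus_4 = t['acc'] + 4:
    acc   gpu  acc_plus_4
0    20    T4          24
1    49  A100          53
8    11  V100          15
10   36  V100          40
11   42  V100          46
13   48  A100          52
14   22    T4          26
group by gpu: mean(acc), mean(acc_plus_4):
            acc  acc_plus_4
gpu                        
A100  48.500000   52.500000
T4    21.000000   25.000000
V100  29.666667   33.666667

21.0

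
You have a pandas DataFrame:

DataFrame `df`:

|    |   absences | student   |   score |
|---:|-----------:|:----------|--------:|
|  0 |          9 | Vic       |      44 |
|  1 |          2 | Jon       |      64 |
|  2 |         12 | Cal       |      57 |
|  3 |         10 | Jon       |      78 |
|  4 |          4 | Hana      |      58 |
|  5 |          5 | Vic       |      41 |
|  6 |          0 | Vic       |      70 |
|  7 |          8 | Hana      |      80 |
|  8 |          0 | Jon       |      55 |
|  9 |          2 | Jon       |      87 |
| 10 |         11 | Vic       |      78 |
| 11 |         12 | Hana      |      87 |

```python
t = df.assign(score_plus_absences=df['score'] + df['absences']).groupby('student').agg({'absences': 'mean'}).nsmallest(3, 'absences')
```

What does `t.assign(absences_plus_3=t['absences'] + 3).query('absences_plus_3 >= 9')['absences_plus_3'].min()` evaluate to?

9.25

add column score_plus_absences = df['score'] + df['absences']:
    absences student  score  score_plus_absences
0          9     Vic     44                   53
1          2     Jon     64                   66
2         12     Cal     57                   69
3         10     Jon     78                   88
4          4    Hana     58                   62
5          5     Vic     41                   46
6          0     Vic     70                   70
7          8    Hana     80                   88
8          0     Jon     55                   55
9          2     Jon     87                   89
10        11     Vic     78                   89
11        12    Hana     87                   99
group by student, mean of absences:
         absences
student          
Cal         12.00
Hana         8.00
Jon          3.50
Vic          6.25
take 3 rows with smallest absences:
         absences
student          
Jon          3.50
Vic          6.25
Hana         8.00
add column absences_plus_3 = t['absences'] + 3:
         absences  absences_plus_3
student                           
Jon          3.50             6.50
Vic          6.25             9.25
Hana         8.00            11.00
filter rows where absences_plus_3 >= 9:
         absences  absences_plus_3
student                           
Vic          6.25             9.25
Hana         8.00            11.00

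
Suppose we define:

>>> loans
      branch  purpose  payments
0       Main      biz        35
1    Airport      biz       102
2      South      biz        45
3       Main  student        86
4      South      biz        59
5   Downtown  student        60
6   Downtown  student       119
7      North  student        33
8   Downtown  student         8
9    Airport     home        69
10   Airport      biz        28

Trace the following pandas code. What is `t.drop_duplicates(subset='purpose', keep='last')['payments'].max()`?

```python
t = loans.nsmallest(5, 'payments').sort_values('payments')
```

take 5 rows with smallest payments:
      branch  purpose  payments
8   Downtown  student         8
10   Airport      biz        28
7      North  student        33
0       Main      biz        35
2      South      biz        45
sort by payments:
      branch  purpose  payments
8   Downtown  student         8
10   Airport      biz        28
7      North  student        33
0       Main      biz        35
2      South      biz        45
drop duplicate purpose (keep=last):
  branch  purpose  payments
7  North  student        33
2  South      biz        45
max of column 'payments' → 45

45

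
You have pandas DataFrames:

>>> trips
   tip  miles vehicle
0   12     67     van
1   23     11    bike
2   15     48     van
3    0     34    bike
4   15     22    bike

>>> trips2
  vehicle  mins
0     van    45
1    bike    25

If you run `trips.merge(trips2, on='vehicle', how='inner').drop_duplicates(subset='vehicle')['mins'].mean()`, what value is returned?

merge on 'vehicle' (how='inner') → 5 rows:
   tip  miles vehicle  mins
0   12     67     van    45
1   23     11    bike    25
2   15     48     van    45
3    0     34    bike    25
4   15     22    bike    25
drop duplicate vehicle (keep=first):
   tip  miles vehicle  mins
0   12     67     van    45
1   23     11    bike    25

35.0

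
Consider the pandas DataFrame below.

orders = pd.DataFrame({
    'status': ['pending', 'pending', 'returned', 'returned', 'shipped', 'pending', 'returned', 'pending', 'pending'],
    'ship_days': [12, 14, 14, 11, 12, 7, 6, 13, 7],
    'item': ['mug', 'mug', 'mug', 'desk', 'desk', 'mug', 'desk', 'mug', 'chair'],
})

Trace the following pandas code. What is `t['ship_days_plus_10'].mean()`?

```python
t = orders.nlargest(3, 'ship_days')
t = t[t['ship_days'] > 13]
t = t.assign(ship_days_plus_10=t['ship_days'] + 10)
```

take 3 rows with largest ship_days:
     status  ship_days item
1   pending         14  mug
2  returned         14  mug
7   pending         13  mug
filter rows where ship_days > 13:
     status  ship_days item
1   pending         14  mug
2  returned         14  mug
add column ship_days_plus_10 = t['ship_days'] + 10:
     status  ship_days item  ship_days_plus_10
1   pending         14  mug                 24
2  returned         14  mug                 24
Then the mean of column 'ship_days_plus_10': 24.0

24.0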